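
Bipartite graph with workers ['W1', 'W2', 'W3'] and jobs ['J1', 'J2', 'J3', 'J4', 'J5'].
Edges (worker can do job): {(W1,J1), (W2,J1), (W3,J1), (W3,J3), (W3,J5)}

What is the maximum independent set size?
Maximum independent set = 6

By König's theorem:
- Min vertex cover = Max matching = 2
- Max independent set = Total vertices - Min vertex cover
- Max independent set = 8 - 2 = 6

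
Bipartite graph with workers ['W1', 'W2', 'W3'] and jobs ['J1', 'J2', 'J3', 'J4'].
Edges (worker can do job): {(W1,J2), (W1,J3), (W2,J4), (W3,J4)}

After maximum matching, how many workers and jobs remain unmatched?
Unmatched: 1 workers, 2 jobs

Maximum matching size: 2
Workers: 3 total, 2 matched, 1 unmatched
Jobs: 4 total, 2 matched, 2 unmatched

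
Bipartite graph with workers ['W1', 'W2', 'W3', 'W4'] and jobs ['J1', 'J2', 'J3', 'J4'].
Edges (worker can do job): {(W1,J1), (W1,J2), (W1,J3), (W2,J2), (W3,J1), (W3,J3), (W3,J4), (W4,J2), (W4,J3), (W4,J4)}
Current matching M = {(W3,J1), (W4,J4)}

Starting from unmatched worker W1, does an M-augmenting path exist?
Yes: W1 → J3

An M-augmenting path alternates non-matching / matching edges, starting and ending at unmatched vertices.
Path: W1 → J3
(J3 is unmatched in M, so the path is augmenting.)
Flipping edges along this path would increase |M| from 2 to 3.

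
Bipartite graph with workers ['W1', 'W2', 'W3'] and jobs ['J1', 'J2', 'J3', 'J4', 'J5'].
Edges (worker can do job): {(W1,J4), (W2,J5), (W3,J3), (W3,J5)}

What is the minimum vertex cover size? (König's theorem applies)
Minimum vertex cover size = 3

By König's theorem: in bipartite graphs,
min vertex cover = max matching = 3

Maximum matching has size 3, so minimum vertex cover also has size 3.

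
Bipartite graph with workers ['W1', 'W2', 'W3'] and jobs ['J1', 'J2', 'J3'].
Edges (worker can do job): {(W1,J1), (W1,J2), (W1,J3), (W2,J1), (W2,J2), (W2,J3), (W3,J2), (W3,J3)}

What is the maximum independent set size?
Maximum independent set = 3

By König's theorem:
- Min vertex cover = Max matching = 3
- Max independent set = Total vertices - Min vertex cover
- Max independent set = 6 - 3 = 3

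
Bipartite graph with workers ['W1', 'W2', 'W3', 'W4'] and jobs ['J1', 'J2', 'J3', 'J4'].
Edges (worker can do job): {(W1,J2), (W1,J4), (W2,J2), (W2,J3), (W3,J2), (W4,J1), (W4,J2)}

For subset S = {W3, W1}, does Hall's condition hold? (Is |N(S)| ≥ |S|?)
Yes: |N(S)| = 2, |S| = 2

Subset S = {W3, W1}
Neighbors N(S) = {J2, J4}

|N(S)| = 2, |S| = 2
Hall's condition: |N(S)| ≥ |S| is satisfied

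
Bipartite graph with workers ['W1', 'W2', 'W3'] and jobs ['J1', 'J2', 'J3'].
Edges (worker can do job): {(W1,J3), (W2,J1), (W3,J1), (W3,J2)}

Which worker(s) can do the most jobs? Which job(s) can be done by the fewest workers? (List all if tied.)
Most versatile: W3 (2 jobs); Least covered: J2, J3 (1 workers)

Worker degrees (jobs they can do): W1:1, W2:1, W3:2
Job degrees (workers who can do it): J1:2, J2:1, J3:1

Maximum worker degree is 2, achieved by: W3
Minimum job degree is 1, achieved by: J2, J3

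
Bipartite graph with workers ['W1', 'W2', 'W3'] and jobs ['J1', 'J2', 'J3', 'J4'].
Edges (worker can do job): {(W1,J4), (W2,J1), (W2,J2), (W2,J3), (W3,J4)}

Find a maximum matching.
Matching: {(W2,J2), (W3,J4)}

Maximum matching (size 2):
  W2 → J2
  W3 → J4

Each worker is assigned to at most one job, and each job to at most one worker.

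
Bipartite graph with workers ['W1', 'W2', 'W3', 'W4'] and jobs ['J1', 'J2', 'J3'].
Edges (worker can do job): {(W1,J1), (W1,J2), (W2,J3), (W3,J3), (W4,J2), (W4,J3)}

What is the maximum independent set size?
Maximum independent set = 4

By König's theorem:
- Min vertex cover = Max matching = 3
- Max independent set = Total vertices - Min vertex cover
- Max independent set = 7 - 3 = 4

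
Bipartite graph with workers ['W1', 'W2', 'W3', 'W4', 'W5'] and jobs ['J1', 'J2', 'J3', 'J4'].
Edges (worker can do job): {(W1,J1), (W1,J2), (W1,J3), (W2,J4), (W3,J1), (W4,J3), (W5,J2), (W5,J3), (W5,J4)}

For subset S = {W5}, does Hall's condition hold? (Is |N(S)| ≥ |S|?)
Yes: |N(S)| = 3, |S| = 1

Subset S = {W5}
Neighbors N(S) = {J2, J3, J4}

|N(S)| = 3, |S| = 1
Hall's condition: |N(S)| ≥ |S| is satisfied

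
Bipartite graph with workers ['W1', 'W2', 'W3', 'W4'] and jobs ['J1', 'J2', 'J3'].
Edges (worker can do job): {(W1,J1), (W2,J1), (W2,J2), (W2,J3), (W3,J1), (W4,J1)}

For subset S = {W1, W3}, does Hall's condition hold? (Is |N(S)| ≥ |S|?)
No: |N(S)| = 1, |S| = 2

Subset S = {W1, W3}
Neighbors N(S) = {J1}

|N(S)| = 1, |S| = 2
Hall's condition: |N(S)| ≥ |S| is NOT satisfied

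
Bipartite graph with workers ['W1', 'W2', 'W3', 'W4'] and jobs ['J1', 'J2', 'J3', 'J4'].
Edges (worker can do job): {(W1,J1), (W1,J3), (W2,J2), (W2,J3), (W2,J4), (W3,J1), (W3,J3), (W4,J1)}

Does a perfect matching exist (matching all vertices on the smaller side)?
No, maximum matching has size 3 < 4

Maximum matching has size 3, need 4 for perfect matching.
Unmatched workers: ['W1']
Unmatched jobs: ['J4']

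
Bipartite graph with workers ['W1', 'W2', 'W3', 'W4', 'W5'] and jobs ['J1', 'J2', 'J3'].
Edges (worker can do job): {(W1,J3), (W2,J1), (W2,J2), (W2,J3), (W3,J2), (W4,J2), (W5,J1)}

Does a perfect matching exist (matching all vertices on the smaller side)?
Yes, perfect matching exists (size 3)

Perfect matching: {(W1,J3), (W3,J2), (W5,J1)}
All 3 vertices on the smaller side are matched.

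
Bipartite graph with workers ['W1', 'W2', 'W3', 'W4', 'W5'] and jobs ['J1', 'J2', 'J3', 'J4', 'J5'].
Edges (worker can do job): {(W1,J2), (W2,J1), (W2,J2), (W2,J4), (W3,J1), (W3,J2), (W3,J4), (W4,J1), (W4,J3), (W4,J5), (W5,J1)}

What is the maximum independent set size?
Maximum independent set = 6

By König's theorem:
- Min vertex cover = Max matching = 4
- Max independent set = Total vertices - Min vertex cover
- Max independent set = 10 - 4 = 6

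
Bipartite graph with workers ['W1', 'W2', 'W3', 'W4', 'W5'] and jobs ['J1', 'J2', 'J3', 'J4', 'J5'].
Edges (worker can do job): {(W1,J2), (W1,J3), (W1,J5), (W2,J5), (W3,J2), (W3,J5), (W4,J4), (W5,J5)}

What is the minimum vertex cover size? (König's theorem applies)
Minimum vertex cover size = 4

By König's theorem: in bipartite graphs,
min vertex cover = max matching = 4

Maximum matching has size 4, so minimum vertex cover also has size 4.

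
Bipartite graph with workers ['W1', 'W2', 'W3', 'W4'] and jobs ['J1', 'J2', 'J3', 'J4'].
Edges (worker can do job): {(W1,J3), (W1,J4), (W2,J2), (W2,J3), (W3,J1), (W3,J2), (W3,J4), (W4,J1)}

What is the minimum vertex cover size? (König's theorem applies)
Minimum vertex cover size = 4

By König's theorem: in bipartite graphs,
min vertex cover = max matching = 4

Maximum matching has size 4, so minimum vertex cover also has size 4.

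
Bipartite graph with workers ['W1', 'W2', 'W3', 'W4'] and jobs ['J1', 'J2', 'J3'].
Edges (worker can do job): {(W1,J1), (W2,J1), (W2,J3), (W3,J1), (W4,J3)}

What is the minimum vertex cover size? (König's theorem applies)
Minimum vertex cover size = 2

By König's theorem: in bipartite graphs,
min vertex cover = max matching = 2

Maximum matching has size 2, so minimum vertex cover also has size 2.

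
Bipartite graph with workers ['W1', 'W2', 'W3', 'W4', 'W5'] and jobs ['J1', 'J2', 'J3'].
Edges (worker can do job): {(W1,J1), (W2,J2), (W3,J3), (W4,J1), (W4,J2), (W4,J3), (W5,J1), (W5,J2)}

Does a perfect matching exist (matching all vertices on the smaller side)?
Yes, perfect matching exists (size 3)

Perfect matching: {(W3,J3), (W4,J2), (W5,J1)}
All 3 vertices on the smaller side are matched.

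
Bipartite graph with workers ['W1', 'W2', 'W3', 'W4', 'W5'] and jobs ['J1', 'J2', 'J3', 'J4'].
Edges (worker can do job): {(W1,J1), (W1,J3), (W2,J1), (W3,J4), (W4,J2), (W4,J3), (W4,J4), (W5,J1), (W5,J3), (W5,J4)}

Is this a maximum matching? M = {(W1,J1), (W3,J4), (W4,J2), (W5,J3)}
Yes, size 4 is maximum

Proposed matching has size 4.
Maximum matching size for this graph: 4.

This is a maximum matching.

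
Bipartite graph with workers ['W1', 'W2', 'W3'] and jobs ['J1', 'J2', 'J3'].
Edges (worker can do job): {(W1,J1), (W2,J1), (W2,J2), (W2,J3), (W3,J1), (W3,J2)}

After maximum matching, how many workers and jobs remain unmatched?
Unmatched: 0 workers, 0 jobs

Maximum matching size: 3
Workers: 3 total, 3 matched, 0 unmatched
Jobs: 3 total, 3 matched, 0 unmatched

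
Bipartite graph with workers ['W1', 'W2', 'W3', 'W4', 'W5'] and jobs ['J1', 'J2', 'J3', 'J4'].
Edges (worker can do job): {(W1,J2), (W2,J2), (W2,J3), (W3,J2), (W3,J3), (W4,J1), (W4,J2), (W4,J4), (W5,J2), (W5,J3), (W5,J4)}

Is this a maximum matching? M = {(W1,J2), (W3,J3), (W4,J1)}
No, size 3 is not maximum

Proposed matching has size 3.
Maximum matching size for this graph: 4.

This is NOT maximum - can be improved to size 4.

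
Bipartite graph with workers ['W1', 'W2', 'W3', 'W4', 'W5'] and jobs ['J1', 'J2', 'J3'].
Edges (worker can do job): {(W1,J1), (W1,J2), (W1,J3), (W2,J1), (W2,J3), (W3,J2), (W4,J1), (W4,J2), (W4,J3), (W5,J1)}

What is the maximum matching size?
Maximum matching size = 3

Maximum matching: {(W3,J2), (W4,J3), (W5,J1)}
Size: 3

This assigns 3 workers to 3 distinct jobs.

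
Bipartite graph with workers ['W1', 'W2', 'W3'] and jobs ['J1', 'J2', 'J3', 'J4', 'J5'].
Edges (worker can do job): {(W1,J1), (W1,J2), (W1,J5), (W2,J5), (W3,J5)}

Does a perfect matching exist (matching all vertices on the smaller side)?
No, maximum matching has size 2 < 3

Maximum matching has size 2, need 3 for perfect matching.
Unmatched workers: ['W2']
Unmatched jobs: ['J3', 'J2', 'J4']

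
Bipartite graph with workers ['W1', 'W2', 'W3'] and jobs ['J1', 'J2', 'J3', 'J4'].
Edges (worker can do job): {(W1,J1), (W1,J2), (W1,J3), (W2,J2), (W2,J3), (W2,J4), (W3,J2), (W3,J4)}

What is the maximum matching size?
Maximum matching size = 3

Maximum matching: {(W1,J3), (W2,J4), (W3,J2)}
Size: 3

This assigns 3 workers to 3 distinct jobs.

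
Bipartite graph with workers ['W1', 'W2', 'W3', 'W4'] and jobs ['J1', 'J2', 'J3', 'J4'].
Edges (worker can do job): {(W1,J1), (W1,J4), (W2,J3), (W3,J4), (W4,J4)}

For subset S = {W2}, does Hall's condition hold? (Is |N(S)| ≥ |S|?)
Yes: |N(S)| = 1, |S| = 1

Subset S = {W2}
Neighbors N(S) = {J3}

|N(S)| = 1, |S| = 1
Hall's condition: |N(S)| ≥ |S| is satisfied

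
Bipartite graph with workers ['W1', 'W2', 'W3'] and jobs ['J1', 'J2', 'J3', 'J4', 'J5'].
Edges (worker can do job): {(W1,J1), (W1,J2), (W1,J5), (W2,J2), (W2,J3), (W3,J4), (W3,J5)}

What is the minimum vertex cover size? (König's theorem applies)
Minimum vertex cover size = 3

By König's theorem: in bipartite graphs,
min vertex cover = max matching = 3

Maximum matching has size 3, so minimum vertex cover also has size 3.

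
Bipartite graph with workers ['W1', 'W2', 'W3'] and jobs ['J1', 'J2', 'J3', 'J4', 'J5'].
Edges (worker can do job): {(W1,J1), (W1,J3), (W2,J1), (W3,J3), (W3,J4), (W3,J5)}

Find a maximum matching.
Matching: {(W1,J3), (W2,J1), (W3,J5)}

Maximum matching (size 3):
  W1 → J3
  W2 → J1
  W3 → J5

Each worker is assigned to at most one job, and each job to at most one worker.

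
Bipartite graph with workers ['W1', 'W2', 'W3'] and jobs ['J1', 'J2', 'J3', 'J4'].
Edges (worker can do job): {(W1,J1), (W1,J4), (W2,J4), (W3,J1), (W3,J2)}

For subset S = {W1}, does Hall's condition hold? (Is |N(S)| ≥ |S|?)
Yes: |N(S)| = 2, |S| = 1

Subset S = {W1}
Neighbors N(S) = {J1, J4}

|N(S)| = 2, |S| = 1
Hall's condition: |N(S)| ≥ |S| is satisfied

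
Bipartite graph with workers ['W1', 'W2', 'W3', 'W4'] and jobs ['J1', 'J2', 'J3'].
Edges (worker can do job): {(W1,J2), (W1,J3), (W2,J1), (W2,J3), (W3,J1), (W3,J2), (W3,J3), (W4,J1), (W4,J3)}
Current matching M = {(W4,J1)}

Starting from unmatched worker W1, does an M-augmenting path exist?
Yes: W1 → J2

An M-augmenting path alternates non-matching / matching edges, starting and ending at unmatched vertices.
Path: W1 → J2
(J2 is unmatched in M, so the path is augmenting.)
Flipping edges along this path would increase |M| from 1 to 2.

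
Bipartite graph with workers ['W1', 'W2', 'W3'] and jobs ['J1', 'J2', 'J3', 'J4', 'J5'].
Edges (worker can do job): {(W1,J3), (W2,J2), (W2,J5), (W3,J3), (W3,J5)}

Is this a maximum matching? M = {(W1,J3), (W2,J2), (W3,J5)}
Yes, size 3 is maximum

Proposed matching has size 3.
Maximum matching size for this graph: 3.

This is a maximum matching.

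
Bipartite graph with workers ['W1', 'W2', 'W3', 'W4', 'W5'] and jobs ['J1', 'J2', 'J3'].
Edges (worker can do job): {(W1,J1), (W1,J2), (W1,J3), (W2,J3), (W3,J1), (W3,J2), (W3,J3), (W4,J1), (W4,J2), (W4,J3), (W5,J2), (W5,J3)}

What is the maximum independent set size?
Maximum independent set = 5

By König's theorem:
- Min vertex cover = Max matching = 3
- Max independent set = Total vertices - Min vertex cover
- Max independent set = 8 - 3 = 5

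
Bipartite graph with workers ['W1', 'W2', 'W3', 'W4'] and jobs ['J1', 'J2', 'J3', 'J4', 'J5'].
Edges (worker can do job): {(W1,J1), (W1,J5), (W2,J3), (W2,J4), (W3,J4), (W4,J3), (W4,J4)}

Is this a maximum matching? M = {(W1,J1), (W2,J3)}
No, size 2 is not maximum

Proposed matching has size 2.
Maximum matching size for this graph: 3.

This is NOT maximum - can be improved to size 3.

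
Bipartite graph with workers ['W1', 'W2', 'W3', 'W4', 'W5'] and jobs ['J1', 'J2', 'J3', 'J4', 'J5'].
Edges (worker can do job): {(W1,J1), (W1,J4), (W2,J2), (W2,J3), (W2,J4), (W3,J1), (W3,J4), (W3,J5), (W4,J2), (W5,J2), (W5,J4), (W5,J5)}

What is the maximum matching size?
Maximum matching size = 5

Maximum matching: {(W1,J1), (W2,J3), (W3,J5), (W4,J2), (W5,J4)}
Size: 5

This assigns 5 workers to 5 distinct jobs.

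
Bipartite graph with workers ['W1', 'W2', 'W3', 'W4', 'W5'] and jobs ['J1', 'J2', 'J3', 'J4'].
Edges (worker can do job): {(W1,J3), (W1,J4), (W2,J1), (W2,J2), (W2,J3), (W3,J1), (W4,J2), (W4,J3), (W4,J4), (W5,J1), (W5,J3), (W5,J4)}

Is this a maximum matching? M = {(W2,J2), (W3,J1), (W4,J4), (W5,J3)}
Yes, size 4 is maximum

Proposed matching has size 4.
Maximum matching size for this graph: 4.

This is a maximum matching.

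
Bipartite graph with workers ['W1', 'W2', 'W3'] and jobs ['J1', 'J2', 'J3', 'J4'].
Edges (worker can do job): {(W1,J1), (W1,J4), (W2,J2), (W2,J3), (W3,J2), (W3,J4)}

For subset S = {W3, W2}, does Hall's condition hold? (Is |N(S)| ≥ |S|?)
Yes: |N(S)| = 3, |S| = 2

Subset S = {W3, W2}
Neighbors N(S) = {J2, J3, J4}

|N(S)| = 3, |S| = 2
Hall's condition: |N(S)| ≥ |S| is satisfied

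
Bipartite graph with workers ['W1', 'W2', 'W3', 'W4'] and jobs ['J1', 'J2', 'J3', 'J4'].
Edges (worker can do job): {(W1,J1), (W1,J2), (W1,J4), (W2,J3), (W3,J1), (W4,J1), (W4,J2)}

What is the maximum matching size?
Maximum matching size = 4

Maximum matching: {(W1,J4), (W2,J3), (W3,J1), (W4,J2)}
Size: 4

This assigns 4 workers to 4 distinct jobs.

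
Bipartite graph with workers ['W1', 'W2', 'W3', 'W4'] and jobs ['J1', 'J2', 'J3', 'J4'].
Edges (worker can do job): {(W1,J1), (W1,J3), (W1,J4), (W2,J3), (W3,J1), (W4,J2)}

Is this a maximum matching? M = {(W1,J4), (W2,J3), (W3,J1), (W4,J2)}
Yes, size 4 is maximum

Proposed matching has size 4.
Maximum matching size for this graph: 4.

This is a maximum matching.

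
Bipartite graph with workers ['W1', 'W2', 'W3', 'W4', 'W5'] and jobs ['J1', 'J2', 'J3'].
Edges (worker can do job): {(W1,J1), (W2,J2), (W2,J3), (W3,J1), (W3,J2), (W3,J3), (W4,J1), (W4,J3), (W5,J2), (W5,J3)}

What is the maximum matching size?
Maximum matching size = 3

Maximum matching: {(W3,J1), (W4,J3), (W5,J2)}
Size: 3

This assigns 3 workers to 3 distinct jobs.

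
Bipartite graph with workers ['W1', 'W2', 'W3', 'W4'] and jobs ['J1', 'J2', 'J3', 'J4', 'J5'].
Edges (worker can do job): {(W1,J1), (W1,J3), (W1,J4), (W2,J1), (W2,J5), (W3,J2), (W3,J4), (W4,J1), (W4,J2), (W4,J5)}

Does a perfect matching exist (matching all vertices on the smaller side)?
Yes, perfect matching exists (size 4)

Perfect matching: {(W1,J1), (W2,J5), (W3,J4), (W4,J2)}
All 4 vertices on the smaller side are matched.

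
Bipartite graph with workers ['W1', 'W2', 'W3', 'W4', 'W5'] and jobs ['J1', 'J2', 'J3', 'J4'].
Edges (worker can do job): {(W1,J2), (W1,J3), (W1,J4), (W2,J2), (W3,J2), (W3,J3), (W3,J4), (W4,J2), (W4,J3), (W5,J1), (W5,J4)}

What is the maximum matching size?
Maximum matching size = 4

Maximum matching: {(W1,J3), (W3,J4), (W4,J2), (W5,J1)}
Size: 4

This assigns 4 workers to 4 distinct jobs.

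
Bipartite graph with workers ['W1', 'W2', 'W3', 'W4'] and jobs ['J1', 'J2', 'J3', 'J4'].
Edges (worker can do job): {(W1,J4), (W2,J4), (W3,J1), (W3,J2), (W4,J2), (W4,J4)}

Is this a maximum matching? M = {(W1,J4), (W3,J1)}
No, size 2 is not maximum

Proposed matching has size 2.
Maximum matching size for this graph: 3.

This is NOT maximum - can be improved to size 3.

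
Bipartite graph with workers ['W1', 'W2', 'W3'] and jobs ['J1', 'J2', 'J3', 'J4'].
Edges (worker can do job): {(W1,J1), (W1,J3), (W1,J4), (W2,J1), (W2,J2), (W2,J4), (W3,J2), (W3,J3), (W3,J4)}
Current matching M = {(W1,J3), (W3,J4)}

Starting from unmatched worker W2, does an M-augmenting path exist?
Yes: W2 → J2

An M-augmenting path alternates non-matching / matching edges, starting and ending at unmatched vertices.
Path: W2 → J2
(J2 is unmatched in M, so the path is augmenting.)
Flipping edges along this path would increase |M| from 2 to 3.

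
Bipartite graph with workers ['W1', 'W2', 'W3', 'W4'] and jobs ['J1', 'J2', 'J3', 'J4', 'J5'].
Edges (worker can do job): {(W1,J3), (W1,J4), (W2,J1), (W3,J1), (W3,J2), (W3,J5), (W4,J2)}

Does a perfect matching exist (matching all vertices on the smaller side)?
Yes, perfect matching exists (size 4)

Perfect matching: {(W1,J4), (W2,J1), (W3,J5), (W4,J2)}
All 4 vertices on the smaller side are matched.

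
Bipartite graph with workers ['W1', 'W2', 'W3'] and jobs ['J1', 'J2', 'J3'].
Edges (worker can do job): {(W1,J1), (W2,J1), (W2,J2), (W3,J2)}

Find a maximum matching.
Matching: {(W1,J1), (W3,J2)}

Maximum matching (size 2):
  W1 → J1
  W3 → J2

Each worker is assigned to at most one job, and each job to at most one worker.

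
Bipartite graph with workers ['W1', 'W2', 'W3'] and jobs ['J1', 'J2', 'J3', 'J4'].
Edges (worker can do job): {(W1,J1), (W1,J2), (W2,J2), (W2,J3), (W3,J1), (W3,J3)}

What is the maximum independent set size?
Maximum independent set = 4

By König's theorem:
- Min vertex cover = Max matching = 3
- Max independent set = Total vertices - Min vertex cover
- Max independent set = 7 - 3 = 4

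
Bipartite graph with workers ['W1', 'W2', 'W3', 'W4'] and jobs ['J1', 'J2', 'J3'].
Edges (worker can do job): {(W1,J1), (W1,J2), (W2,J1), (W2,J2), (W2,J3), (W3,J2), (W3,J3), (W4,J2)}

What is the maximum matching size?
Maximum matching size = 3

Maximum matching: {(W1,J1), (W3,J3), (W4,J2)}
Size: 3

This assigns 3 workers to 3 distinct jobs.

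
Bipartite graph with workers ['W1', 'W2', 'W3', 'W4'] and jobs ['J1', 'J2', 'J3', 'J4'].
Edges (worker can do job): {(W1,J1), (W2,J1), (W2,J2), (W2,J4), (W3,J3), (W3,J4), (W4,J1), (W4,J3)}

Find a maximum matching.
Matching: {(W1,J1), (W2,J2), (W3,J4), (W4,J3)}

Maximum matching (size 4):
  W1 → J1
  W2 → J2
  W3 → J4
  W4 → J3

Each worker is assigned to at most one job, and each job to at most one worker.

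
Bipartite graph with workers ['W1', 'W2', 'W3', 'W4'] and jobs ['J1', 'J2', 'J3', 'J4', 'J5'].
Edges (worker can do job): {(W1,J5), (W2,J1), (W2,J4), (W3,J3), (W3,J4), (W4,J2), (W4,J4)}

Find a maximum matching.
Matching: {(W1,J5), (W2,J1), (W3,J3), (W4,J4)}

Maximum matching (size 4):
  W1 → J5
  W2 → J1
  W3 → J3
  W4 → J4

Each worker is assigned to at most one job, and each job to at most one worker.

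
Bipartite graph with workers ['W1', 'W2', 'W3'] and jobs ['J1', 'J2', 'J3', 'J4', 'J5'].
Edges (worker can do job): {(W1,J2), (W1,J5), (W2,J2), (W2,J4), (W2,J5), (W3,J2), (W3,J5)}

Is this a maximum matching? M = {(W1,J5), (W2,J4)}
No, size 2 is not maximum

Proposed matching has size 2.
Maximum matching size for this graph: 3.

This is NOT maximum - can be improved to size 3.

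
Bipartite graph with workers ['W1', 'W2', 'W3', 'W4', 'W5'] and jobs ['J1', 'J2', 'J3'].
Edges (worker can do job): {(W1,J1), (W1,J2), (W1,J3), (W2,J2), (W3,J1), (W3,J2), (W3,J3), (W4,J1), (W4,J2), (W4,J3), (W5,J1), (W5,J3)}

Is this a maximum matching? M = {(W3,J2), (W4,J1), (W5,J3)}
Yes, size 3 is maximum

Proposed matching has size 3.
Maximum matching size for this graph: 3.

This is a maximum matching.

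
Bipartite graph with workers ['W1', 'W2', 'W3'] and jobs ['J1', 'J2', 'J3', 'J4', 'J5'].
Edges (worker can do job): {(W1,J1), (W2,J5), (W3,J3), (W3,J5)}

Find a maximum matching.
Matching: {(W1,J1), (W2,J5), (W3,J3)}

Maximum matching (size 3):
  W1 → J1
  W2 → J5
  W3 → J3

Each worker is assigned to at most one job, and each job to at most one worker.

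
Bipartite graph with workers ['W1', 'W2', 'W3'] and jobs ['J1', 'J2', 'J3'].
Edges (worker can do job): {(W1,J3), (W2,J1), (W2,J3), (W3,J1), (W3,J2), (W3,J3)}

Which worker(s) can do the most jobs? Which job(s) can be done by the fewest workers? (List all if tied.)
Most versatile: W3 (3 jobs); Least covered: J2 (1 workers)

Worker degrees (jobs they can do): W1:1, W2:2, W3:3
Job degrees (workers who can do it): J1:2, J2:1, J3:3

Maximum worker degree is 3, achieved by: W3
Minimum job degree is 1, achieved by: J2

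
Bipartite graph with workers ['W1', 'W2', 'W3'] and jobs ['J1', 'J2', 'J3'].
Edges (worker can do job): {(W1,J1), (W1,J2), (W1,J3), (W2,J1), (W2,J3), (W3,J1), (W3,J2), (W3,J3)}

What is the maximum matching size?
Maximum matching size = 3

Maximum matching: {(W1,J2), (W2,J1), (W3,J3)}
Size: 3

This assigns 3 workers to 3 distinct jobs.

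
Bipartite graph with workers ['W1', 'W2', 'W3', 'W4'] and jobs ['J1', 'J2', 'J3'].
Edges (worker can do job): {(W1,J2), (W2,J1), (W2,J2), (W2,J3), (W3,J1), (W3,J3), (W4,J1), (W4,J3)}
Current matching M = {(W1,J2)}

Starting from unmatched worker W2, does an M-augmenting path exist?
Yes: W2 → J1

An M-augmenting path alternates non-matching / matching edges, starting and ending at unmatched vertices.
Path: W2 → J1
(J1 is unmatched in M, so the path is augmenting.)
Flipping edges along this path would increase |M| from 1 to 2.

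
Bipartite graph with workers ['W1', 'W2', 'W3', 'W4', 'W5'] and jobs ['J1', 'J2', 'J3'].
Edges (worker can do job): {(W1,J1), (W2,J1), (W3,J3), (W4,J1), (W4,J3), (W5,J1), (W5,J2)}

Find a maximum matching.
Matching: {(W3,J3), (W4,J1), (W5,J2)}

Maximum matching (size 3):
  W3 → J3
  W4 → J1
  W5 → J2

Each worker is assigned to at most one job, and each job to at most one worker.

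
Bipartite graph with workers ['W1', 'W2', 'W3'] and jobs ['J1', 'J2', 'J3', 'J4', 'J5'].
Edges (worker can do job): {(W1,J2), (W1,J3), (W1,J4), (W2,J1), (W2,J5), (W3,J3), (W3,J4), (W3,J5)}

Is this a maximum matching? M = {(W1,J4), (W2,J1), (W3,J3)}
Yes, size 3 is maximum

Proposed matching has size 3.
Maximum matching size for this graph: 3.

This is a maximum matching.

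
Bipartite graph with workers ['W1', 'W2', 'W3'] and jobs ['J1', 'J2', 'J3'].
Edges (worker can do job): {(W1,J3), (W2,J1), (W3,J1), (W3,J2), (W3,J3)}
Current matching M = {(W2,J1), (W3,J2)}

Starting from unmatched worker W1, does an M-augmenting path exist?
Yes: W1 → J3

An M-augmenting path alternates non-matching / matching edges, starting and ending at unmatched vertices.
Path: W1 → J3
(J3 is unmatched in M, so the path is augmenting.)
Flipping edges along this path would increase |M| from 2 to 3.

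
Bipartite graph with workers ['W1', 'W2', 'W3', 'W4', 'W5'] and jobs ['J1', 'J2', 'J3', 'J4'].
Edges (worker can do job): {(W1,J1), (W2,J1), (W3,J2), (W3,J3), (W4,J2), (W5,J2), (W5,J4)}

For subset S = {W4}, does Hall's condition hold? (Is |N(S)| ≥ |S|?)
Yes: |N(S)| = 1, |S| = 1

Subset S = {W4}
Neighbors N(S) = {J2}

|N(S)| = 1, |S| = 1
Hall's condition: |N(S)| ≥ |S| is satisfied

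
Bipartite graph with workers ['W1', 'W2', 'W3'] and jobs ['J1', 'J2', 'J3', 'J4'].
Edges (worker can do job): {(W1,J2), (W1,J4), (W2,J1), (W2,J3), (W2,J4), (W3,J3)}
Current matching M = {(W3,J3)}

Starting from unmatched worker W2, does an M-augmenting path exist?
Yes: W2 → J1

An M-augmenting path alternates non-matching / matching edges, starting and ending at unmatched vertices.
Path: W2 → J1
(J1 is unmatched in M, so the path is augmenting.)
Flipping edges along this path would increase |M| from 1 to 2.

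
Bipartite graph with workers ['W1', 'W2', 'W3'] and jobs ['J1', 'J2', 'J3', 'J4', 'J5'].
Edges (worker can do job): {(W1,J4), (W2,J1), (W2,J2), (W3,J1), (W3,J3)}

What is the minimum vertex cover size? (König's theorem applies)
Minimum vertex cover size = 3

By König's theorem: in bipartite graphs,
min vertex cover = max matching = 3

Maximum matching has size 3, so minimum vertex cover also has size 3.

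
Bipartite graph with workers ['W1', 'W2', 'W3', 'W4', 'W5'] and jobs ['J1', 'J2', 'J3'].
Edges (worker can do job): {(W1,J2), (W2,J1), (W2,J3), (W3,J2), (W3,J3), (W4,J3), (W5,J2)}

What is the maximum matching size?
Maximum matching size = 3

Maximum matching: {(W2,J1), (W3,J2), (W4,J3)}
Size: 3

This assigns 3 workers to 3 distinct jobs.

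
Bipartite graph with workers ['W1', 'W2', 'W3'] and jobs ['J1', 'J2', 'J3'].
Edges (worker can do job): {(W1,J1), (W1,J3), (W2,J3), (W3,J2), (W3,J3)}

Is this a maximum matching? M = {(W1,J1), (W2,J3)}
No, size 2 is not maximum

Proposed matching has size 2.
Maximum matching size for this graph: 3.

This is NOT maximum - can be improved to size 3.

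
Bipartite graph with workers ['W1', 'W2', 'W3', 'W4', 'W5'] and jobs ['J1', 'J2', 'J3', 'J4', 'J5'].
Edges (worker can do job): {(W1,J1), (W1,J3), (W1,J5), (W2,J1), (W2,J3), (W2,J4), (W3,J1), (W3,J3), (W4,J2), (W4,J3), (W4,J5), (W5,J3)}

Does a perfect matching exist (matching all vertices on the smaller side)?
Yes, perfect matching exists (size 5)

Perfect matching: {(W1,J5), (W2,J4), (W3,J1), (W4,J2), (W5,J3)}
All 5 vertices on the smaller side are matched.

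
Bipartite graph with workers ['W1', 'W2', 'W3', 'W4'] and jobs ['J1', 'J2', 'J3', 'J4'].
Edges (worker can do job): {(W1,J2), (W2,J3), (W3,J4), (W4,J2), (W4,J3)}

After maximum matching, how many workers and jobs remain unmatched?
Unmatched: 1 workers, 1 jobs

Maximum matching size: 3
Workers: 4 total, 3 matched, 1 unmatched
Jobs: 4 total, 3 matched, 1 unmatched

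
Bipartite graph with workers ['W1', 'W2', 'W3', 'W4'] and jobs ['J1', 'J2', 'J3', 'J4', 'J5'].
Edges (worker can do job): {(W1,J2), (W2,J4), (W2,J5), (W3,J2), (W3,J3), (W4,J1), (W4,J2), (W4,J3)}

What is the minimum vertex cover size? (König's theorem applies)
Minimum vertex cover size = 4

By König's theorem: in bipartite graphs,
min vertex cover = max matching = 4

Maximum matching has size 4, so minimum vertex cover also has size 4.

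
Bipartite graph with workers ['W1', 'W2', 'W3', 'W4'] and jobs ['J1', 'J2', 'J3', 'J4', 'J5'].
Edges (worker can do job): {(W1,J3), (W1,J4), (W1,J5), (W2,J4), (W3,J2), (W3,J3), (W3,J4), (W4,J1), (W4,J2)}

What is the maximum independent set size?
Maximum independent set = 5

By König's theorem:
- Min vertex cover = Max matching = 4
- Max independent set = Total vertices - Min vertex cover
- Max independent set = 9 - 4 = 5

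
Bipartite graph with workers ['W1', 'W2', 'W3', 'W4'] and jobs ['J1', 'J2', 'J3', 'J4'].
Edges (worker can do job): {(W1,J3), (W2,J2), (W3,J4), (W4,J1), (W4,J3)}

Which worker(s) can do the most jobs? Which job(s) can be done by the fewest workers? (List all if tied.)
Most versatile: W4 (2 jobs); Least covered: J1, J2, J4 (1 workers)

Worker degrees (jobs they can do): W1:1, W2:1, W3:1, W4:2
Job degrees (workers who can do it): J1:1, J2:1, J3:2, J4:1

Maximum worker degree is 2, achieved by: W4
Minimum job degree is 1, achieved by: J1, J2, J4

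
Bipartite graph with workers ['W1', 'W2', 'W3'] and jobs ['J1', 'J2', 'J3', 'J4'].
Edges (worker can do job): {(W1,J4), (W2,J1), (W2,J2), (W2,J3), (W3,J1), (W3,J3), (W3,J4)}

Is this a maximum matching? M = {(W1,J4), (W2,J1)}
No, size 2 is not maximum

Proposed matching has size 2.
Maximum matching size for this graph: 3.

This is NOT maximum - can be improved to size 3.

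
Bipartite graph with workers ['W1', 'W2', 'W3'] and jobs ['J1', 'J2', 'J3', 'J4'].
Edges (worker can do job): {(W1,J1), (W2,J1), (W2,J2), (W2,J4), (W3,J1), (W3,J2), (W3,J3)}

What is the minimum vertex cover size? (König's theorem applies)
Minimum vertex cover size = 3

By König's theorem: in bipartite graphs,
min vertex cover = max matching = 3

Maximum matching has size 3, so minimum vertex cover also has size 3.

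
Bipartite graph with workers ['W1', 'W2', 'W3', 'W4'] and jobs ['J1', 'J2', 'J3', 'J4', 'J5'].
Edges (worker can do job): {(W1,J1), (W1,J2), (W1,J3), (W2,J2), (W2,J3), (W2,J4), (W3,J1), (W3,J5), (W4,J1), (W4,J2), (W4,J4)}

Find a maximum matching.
Matching: {(W1,J3), (W2,J2), (W3,J5), (W4,J4)}

Maximum matching (size 4):
  W1 → J3
  W2 → J2
  W3 → J5
  W4 → J4

Each worker is assigned to at most one job, and each job to at most one worker.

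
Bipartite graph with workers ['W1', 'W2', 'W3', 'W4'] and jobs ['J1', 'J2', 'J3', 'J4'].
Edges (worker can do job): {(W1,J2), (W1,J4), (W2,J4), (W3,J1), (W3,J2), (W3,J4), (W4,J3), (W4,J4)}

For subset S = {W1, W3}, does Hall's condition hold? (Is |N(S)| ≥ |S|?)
Yes: |N(S)| = 3, |S| = 2

Subset S = {W1, W3}
Neighbors N(S) = {J1, J2, J4}

|N(S)| = 3, |S| = 2
Hall's condition: |N(S)| ≥ |S| is satisfied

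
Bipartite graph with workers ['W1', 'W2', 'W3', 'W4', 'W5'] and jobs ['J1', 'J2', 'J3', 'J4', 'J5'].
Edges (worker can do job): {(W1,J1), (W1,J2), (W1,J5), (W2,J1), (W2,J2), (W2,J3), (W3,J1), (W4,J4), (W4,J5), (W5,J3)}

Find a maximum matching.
Matching: {(W1,J5), (W2,J2), (W3,J1), (W4,J4), (W5,J3)}

Maximum matching (size 5):
  W1 → J5
  W2 → J2
  W3 → J1
  W4 → J4
  W5 → J3

Each worker is assigned to at most one job, and each job to at most one worker.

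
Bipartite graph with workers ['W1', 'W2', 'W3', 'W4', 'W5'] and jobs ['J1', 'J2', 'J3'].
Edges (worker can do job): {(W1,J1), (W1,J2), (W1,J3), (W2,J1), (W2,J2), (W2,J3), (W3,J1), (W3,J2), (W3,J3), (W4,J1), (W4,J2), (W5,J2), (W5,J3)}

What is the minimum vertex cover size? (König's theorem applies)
Minimum vertex cover size = 3

By König's theorem: in bipartite graphs,
min vertex cover = max matching = 3

Maximum matching has size 3, so minimum vertex cover also has size 3.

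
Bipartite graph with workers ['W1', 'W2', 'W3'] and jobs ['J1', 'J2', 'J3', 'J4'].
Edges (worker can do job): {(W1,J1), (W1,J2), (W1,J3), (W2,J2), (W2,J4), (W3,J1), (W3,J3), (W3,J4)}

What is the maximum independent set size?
Maximum independent set = 4

By König's theorem:
- Min vertex cover = Max matching = 3
- Max independent set = Total vertices - Min vertex cover
- Max independent set = 7 - 3 = 4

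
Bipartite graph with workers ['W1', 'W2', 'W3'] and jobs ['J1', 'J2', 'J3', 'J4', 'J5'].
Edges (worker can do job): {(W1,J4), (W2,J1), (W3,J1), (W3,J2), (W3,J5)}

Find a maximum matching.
Matching: {(W1,J4), (W2,J1), (W3,J2)}

Maximum matching (size 3):
  W1 → J4
  W2 → J1
  W3 → J2

Each worker is assigned to at most one job, and each job to at most one worker.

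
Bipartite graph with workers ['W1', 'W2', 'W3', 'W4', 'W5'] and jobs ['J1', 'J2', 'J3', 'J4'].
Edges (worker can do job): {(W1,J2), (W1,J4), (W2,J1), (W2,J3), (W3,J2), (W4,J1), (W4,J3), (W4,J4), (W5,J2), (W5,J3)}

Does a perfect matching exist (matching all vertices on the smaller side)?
Yes, perfect matching exists (size 4)

Perfect matching: {(W1,J4), (W3,J2), (W4,J1), (W5,J3)}
All 4 vertices on the smaller side are matched.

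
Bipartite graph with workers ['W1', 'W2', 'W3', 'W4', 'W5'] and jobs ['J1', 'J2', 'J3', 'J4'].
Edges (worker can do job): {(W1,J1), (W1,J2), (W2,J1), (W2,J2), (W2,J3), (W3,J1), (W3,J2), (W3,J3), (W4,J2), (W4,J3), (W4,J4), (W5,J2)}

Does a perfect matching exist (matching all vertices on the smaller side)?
Yes, perfect matching exists (size 4)

Perfect matching: {(W2,J3), (W3,J1), (W4,J4), (W5,J2)}
All 4 vertices on the smaller side are matched.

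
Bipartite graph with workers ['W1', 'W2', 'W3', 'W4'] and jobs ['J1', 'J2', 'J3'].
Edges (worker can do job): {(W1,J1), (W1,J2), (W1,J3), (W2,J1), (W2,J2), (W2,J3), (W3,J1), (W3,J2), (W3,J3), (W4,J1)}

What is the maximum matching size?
Maximum matching size = 3

Maximum matching: {(W1,J2), (W3,J3), (W4,J1)}
Size: 3

This assigns 3 workers to 3 distinct jobs.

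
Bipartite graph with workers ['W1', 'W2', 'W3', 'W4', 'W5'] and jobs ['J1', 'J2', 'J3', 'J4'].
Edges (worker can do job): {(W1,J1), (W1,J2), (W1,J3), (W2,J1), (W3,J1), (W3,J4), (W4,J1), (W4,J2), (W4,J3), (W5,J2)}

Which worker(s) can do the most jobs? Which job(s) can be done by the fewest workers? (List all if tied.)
Most versatile: W1, W4 (3 jobs); Least covered: J4 (1 workers)

Worker degrees (jobs they can do): W1:3, W2:1, W3:2, W4:3, W5:1
Job degrees (workers who can do it): J1:4, J2:3, J3:2, J4:1

Maximum worker degree is 3, achieved by: W1, W4
Minimum job degree is 1, achieved by: J4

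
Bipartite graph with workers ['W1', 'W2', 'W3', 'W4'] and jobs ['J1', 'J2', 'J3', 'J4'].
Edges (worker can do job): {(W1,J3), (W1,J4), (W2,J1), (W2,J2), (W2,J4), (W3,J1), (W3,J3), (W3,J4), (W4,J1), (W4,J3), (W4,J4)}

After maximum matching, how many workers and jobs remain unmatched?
Unmatched: 0 workers, 0 jobs

Maximum matching size: 4
Workers: 4 total, 4 matched, 0 unmatched
Jobs: 4 total, 4 matched, 0 unmatched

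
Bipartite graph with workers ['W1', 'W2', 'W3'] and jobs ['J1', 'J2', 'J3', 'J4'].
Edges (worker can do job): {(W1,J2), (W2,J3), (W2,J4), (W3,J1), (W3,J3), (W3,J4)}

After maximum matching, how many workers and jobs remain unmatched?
Unmatched: 0 workers, 1 jobs

Maximum matching size: 3
Workers: 3 total, 3 matched, 0 unmatched
Jobs: 4 total, 3 matched, 1 unmatched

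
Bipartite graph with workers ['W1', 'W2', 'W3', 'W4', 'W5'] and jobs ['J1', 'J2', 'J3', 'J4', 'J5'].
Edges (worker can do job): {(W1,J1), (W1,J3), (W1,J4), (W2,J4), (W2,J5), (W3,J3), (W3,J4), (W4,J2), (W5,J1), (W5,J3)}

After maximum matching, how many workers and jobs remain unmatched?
Unmatched: 0 workers, 0 jobs

Maximum matching size: 5
Workers: 5 total, 5 matched, 0 unmatched
Jobs: 5 total, 5 matched, 0 unmatched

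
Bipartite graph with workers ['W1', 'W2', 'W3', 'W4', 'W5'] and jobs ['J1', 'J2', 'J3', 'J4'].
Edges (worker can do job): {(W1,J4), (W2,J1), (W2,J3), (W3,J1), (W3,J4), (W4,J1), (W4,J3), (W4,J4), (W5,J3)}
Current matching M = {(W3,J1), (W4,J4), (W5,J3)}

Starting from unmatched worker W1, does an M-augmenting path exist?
No augmenting path from W1

Alternating search from W1 reaches jobs: {J1, J3, J4}.
Every reachable job is already matched in M, and following those matched edges back to workers exposes no further unvisited jobs.
No M-augmenting path from W1 exists.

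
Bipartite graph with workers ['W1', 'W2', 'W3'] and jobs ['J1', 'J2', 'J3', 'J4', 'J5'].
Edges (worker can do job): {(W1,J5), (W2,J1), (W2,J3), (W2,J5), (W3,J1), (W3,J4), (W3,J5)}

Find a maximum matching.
Matching: {(W1,J5), (W2,J3), (W3,J1)}

Maximum matching (size 3):
  W1 → J5
  W2 → J3
  W3 → J1

Each worker is assigned to at most one job, and each job to at most one worker.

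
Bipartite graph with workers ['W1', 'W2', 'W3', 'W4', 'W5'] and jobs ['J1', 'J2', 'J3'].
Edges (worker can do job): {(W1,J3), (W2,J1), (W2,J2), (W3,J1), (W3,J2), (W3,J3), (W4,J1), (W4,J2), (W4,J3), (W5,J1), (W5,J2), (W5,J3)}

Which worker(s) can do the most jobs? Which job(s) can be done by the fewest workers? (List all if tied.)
Most versatile: W3, W4, W5 (3 jobs); Least covered: J1, J2, J3 (4 workers)

Worker degrees (jobs they can do): W1:1, W2:2, W3:3, W4:3, W5:3
Job degrees (workers who can do it): J1:4, J2:4, J3:4

Maximum worker degree is 3, achieved by: W3, W4, W5
Minimum job degree is 4, achieved by: J1, J2, J3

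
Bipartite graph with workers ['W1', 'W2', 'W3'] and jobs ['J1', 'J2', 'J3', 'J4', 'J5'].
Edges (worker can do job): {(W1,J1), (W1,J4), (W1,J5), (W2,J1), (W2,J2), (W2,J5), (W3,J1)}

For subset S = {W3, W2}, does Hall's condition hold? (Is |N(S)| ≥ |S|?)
Yes: |N(S)| = 3, |S| = 2

Subset S = {W3, W2}
Neighbors N(S) = {J1, J2, J5}

|N(S)| = 3, |S| = 2
Hall's condition: |N(S)| ≥ |S| is satisfied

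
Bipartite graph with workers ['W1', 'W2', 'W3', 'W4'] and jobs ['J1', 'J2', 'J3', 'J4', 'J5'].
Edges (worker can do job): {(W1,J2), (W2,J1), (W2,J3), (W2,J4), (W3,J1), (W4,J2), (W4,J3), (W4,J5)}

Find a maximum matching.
Matching: {(W1,J2), (W2,J4), (W3,J1), (W4,J3)}

Maximum matching (size 4):
  W1 → J2
  W2 → J4
  W3 → J1
  W4 → J3

Each worker is assigned to at most one job, and each job to at most one worker.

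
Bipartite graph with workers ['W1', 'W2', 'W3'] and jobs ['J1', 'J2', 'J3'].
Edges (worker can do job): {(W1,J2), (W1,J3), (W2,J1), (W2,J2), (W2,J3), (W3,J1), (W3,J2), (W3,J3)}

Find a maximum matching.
Matching: {(W1,J2), (W2,J1), (W3,J3)}

Maximum matching (size 3):
  W1 → J2
  W2 → J1
  W3 → J3

Each worker is assigned to at most one job, and each job to at most one worker.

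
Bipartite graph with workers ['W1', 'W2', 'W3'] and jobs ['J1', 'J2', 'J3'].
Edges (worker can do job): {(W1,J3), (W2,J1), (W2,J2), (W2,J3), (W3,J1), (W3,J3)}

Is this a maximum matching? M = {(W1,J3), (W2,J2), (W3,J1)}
Yes, size 3 is maximum

Proposed matching has size 3.
Maximum matching size for this graph: 3.

This is a maximum matching.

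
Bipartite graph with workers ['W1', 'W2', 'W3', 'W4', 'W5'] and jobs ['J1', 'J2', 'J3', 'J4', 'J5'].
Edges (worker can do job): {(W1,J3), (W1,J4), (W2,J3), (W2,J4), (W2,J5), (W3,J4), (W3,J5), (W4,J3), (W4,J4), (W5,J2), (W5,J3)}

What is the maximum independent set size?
Maximum independent set = 6

By König's theorem:
- Min vertex cover = Max matching = 4
- Max independent set = Total vertices - Min vertex cover
- Max independent set = 10 - 4 = 6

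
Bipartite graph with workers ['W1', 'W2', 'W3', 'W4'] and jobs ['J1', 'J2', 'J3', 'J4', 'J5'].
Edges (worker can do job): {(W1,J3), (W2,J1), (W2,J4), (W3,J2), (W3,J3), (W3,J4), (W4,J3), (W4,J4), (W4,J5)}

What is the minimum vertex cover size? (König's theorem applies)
Minimum vertex cover size = 4

By König's theorem: in bipartite graphs,
min vertex cover = max matching = 4

Maximum matching has size 4, so minimum vertex cover also has size 4.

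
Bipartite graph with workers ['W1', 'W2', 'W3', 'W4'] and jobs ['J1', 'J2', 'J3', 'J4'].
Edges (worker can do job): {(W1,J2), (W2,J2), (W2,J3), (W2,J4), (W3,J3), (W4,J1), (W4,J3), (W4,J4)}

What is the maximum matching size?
Maximum matching size = 4

Maximum matching: {(W1,J2), (W2,J4), (W3,J3), (W4,J1)}
Size: 4

This assigns 4 workers to 4 distinct jobs.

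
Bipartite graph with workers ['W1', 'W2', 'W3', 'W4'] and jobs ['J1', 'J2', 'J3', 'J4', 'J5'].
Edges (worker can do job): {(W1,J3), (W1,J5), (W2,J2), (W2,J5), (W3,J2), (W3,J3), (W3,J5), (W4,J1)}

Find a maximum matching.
Matching: {(W1,J5), (W2,J2), (W3,J3), (W4,J1)}

Maximum matching (size 4):
  W1 → J5
  W2 → J2
  W3 → J3
  W4 → J1

Each worker is assigned to at most one job, and each job to at most one worker.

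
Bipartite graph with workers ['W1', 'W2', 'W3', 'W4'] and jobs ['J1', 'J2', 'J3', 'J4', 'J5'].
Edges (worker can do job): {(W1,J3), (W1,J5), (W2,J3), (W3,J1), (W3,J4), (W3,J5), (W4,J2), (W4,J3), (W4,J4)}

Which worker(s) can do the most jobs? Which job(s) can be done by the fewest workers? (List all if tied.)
Most versatile: W3, W4 (3 jobs); Least covered: J1, J2 (1 workers)

Worker degrees (jobs they can do): W1:2, W2:1, W3:3, W4:3
Job degrees (workers who can do it): J1:1, J2:1, J3:3, J4:2, J5:2

Maximum worker degree is 3, achieved by: W3, W4
Minimum job degree is 1, achieved by: J1, J2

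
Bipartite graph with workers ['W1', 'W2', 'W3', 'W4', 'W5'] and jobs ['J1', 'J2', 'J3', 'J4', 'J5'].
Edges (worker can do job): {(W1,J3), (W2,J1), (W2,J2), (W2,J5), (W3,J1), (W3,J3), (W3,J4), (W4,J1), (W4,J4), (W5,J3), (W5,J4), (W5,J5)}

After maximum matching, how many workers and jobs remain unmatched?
Unmatched: 0 workers, 0 jobs

Maximum matching size: 5
Workers: 5 total, 5 matched, 0 unmatched
Jobs: 5 total, 5 matched, 0 unmatched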